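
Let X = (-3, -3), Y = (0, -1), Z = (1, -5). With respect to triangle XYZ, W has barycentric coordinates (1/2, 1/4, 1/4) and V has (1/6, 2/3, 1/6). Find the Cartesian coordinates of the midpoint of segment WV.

(-19/24, -5/2)

Barycentric coordinates of the midpoint are the average: (1/3, 11/24, 5/24).
Converting: (1/3)·X + (11/24)·Y + (5/24)·Z = (-19/24, -5/2).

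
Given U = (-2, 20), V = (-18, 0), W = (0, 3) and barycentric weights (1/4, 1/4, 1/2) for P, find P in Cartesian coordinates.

(-5, 13/2)

P = (1/4)·U + (1/4)·V + (1/2)·W.
x-coordinate: (1/4)·(-2) + (1/4)·(-18) + (1/2)·0 = -5.
y-coordinate: (1/4)·20 + (1/4)·0 + (1/2)·3 = 13/2.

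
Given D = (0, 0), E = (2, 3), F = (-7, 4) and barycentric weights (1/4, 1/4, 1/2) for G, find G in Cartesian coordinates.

G = (1/4)·D + (1/4)·E + (1/2)·F.
x-coordinate: (1/4)·0 + (1/4)·2 + (1/2)·(-7) = -3.
y-coordinate: (1/4)·0 + (1/4)·3 + (1/2)·4 = 11/4.

(-3, 11/4)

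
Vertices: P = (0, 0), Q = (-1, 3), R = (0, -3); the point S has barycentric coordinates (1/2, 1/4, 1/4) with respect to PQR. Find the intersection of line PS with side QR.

Line PS meets QR where the P-coordinate vanishes; zeroing S's P-weight and renormalizing leaves Q, R-weights 1/4 : 1/4 → (1/2, 1/2).
So T = (1/2)·Q + (1/2)·R = (-1/2, 0).

(-1/2, 0)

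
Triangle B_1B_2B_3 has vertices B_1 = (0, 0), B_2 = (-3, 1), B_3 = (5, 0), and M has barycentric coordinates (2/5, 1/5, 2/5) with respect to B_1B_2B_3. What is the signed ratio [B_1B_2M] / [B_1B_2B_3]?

2/5

The signed ratio [B_1B_2M]/[B_1B_2B_3] equals the barycentric coordinate of M at vertex B_3, which is 2/5.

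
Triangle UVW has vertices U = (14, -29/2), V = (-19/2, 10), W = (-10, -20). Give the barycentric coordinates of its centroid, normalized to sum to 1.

(1/3, 1/3, 1/3)

The centroid is the average of the vertices, so each weight is 1/3.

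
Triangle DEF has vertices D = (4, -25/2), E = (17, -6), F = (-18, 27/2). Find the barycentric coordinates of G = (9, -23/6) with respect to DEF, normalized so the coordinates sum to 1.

(1/6, 2/3, 1/6)

Signed area of the reference triangle: [DEF] = ½·(4·(-6−(27/2)) + 17·(27/2−(-25/2)) + (-18)·(-25/2−(-6))) = ½·(-78 + 442 + 117) = 481/2.
[GEF] = ½·(9·(-6−(27/2)) + 17·(27/2−(-23/6)) + (-18)·(-23/6−(-6))) = ½·(-351/2 + 884/3 − 39) = 481/12, so the D-coordinate is (481/12)/(481/2) = 1/6.
[DGF] = ½·(4·(-23/6−(27/2)) + 9·(27/2−(-25/2)) + (-18)·(-25/2−(-23/6))) = ½·(-208/3 + 234 + 156) = 481/3, so the E-coordinate is 2/3.
[DEG] = ½·(4·(-6−(-23/6)) + 17·(-23/6−(-25/2)) + 9·(-25/2−(-6))) = ½·(-26/3 + 442/3 − 117/2) = 481/12, so the F-coordinate is 1/6.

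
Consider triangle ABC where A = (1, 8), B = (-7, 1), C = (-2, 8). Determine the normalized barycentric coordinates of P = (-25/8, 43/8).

Signed area of the reference triangle: [ABC] = ½·(1·(1−8) + (-7)·(8−8) + (-2)·(8−1)) = ½·(-7 + 0 − 14) = -21/2.
[PBC] = ½·((-25/8)·(1−8) + (-7)·(8−(43/8)) + (-2)·(43/8−1)) = ½·(175/8 − 147/8 − 35/4) = -21/8, so the A-coordinate is (-21/8)/(-21/2) = 1/4.
[APC] = ½·(1·(43/8−8) + (-25/8)·(8−8) + (-2)·(8−(43/8))) = ½·(-21/8 + 0 − 21/4) = -63/16, so the B-coordinate is 3/8.
[ABP] = ½·(1·(1−(43/8)) + (-7)·(43/8−8) + (-25/8)·(8−1)) = ½·(-35/8 + 147/8 − 175/8) = -63/16, so the C-coordinate is 3/8.
Check: 1/4 + 3/8 + 3/8 = 1.

(1/4, 3/8, 3/8)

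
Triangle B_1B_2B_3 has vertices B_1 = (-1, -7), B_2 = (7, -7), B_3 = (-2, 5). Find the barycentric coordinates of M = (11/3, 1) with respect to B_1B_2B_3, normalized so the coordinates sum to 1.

Signed area of the reference triangle: [B_1B_2B_3] = ½·((-1)·(-7−5) + 7·(5−(-7)) + (-2)·(-7−(-7))) = ½·(12 + 84 + 0) = 48.
[MB_2B_3] = ½·((11/3)·(-7−5) + 7·(5−1) + (-2)·(1−(-7))) = ½·(-44 + 28 − 16) = -16, so the B_1-coordinate is (-16)/48 = -1/3.
[B_1MB_3] = ½·((-1)·(1−5) + (11/3)·(5−(-7)) + (-2)·(-7−1)) = ½·(4 + 44 + 16) = 32, so the B_2-coordinate is 2/3.
[B_1B_2M] = ½·((-1)·(-7−1) + 7·(1−(-7)) + (11/3)·(-7−(-7))) = ½·(8 + 56 + 0) = 32, so the B_3-coordinate is 2/3.

(-1/3, 2/3, 2/3)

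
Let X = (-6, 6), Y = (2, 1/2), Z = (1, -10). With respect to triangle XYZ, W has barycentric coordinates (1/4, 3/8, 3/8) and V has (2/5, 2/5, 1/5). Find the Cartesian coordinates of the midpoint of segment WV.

Barycentric coordinates of the midpoint are the average: (13/40, 31/80, 23/80).
Converting: (13/40)·X + (31/80)·Y + (23/80)·Z = (-71/80, -117/160).

(-71/80, -117/160)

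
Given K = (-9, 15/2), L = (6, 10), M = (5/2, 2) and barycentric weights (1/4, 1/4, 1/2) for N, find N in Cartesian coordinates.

N = (1/4)·K + (1/4)·L + (1/2)·M.
x-coordinate: (1/4)·(-9) + (1/4)·6 + (1/2)·(5/2) = 1/2.
y-coordinate: (1/4)·(15/2) + (1/4)·10 + (1/2)·2 = 43/8.

(1/2, 43/8)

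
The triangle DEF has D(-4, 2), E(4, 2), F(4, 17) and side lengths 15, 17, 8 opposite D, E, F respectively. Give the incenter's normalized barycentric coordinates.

The incenter has barycentric coordinates proportional to the opposite side lengths: (15 : 17 : 8).
Normalizing by 15+17+8 = 40 gives (3/8, 17/40, 1/5).

(3/8, 17/40, 1/5)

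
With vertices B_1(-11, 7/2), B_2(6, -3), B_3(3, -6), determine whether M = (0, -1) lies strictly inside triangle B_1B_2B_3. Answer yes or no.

yes

Barycentric coordinates of M: (16/47, 83/141, 10/141).
The three coordinates are positive, positive, positive; a point is interior exactly when all three are positive.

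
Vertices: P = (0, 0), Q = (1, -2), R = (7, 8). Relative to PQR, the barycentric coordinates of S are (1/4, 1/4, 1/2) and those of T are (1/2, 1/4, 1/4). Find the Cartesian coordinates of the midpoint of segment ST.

Barycentric coordinates of the midpoint are the average: (3/8, 1/4, 3/8).
Converting: (3/8)·P + (1/4)·Q + (3/8)·R = (23/8, 5/2).

(23/8, 5/2)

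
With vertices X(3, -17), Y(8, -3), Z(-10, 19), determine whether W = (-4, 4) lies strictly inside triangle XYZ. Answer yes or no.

yes

Barycentric coordinates of W: (69/181, 21/362, 203/362).
The three coordinates are positive, positive, positive; a point is interior exactly when all three are positive.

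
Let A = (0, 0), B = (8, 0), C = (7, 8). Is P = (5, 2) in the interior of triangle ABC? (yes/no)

yes

Barycentric coordinates of P: (11/32, 13/32, 1/4).
The three coordinates are positive, positive, positive; a point is interior exactly when all three are positive.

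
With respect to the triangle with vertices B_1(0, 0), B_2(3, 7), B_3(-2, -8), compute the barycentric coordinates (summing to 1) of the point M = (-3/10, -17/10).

(3/5, 1/10, 3/10)

Signed area of the reference triangle: [B_1B_2B_3] = ½·(0·(7−(-8)) + 3·(-8−0) + (-2)·(0−7)) = ½·(0 − 24 + 14) = -5.
[MB_2B_3] = ½·((-3/10)·(7−(-8)) + 3·(-8−(-17/10)) + (-2)·(-17/10−7)) = ½·(-9/2 − 189/10 + 87/5) = -3, so the B_1-coordinate is (-3)/(-5) = 3/5.
[B_1MB_3] = ½·(0·(-17/10−(-8)) + (-3/10)·(-8−0) + (-2)·(0−(-17/10))) = ½·(0 + 12/5 − 17/5) = -1/2, so the B_2-coordinate is 1/10.
[B_1B_2M] = ½·(0·(7−(-17/10)) + 3·(-17/10−0) + (-3/10)·(0−7)) = ½·(0 − 51/10 + 21/10) = -3/2, so the B_3-coordinate is 3/10.
Check: 3/5 + 1/10 + 3/10 = 1.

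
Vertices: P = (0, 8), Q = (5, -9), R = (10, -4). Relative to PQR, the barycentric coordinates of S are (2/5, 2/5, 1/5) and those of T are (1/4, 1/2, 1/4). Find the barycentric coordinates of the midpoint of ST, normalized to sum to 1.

Since both coordinate triples sum to 1, the midpoint's barycentrics are the componentwise average.
(2/5+1/4)/2 = 13/40; similarly 9/20 and 9/40.

(13/40, 9/20, 9/40)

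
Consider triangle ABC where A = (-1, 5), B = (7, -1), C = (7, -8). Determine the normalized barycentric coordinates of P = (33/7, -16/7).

(2/7, 2/7, 3/7)

Signed area of the reference triangle: [ABC] = ½·((-1)·(-1−(-8)) + 7·(-8−5) + 7·(5−(-1))) = ½·(-7 − 91 + 42) = -28.
[PBC] = ½·((33/7)·(-1−(-8)) + 7·(-8−(-16/7)) + 7·(-16/7−(-1))) = ½·(33 − 40 − 9) = -8, so the A-coordinate is (-8)/(-28) = 2/7.
[APC] = ½·((-1)·(-16/7−(-8)) + (33/7)·(-8−5) + 7·(5−(-16/7))) = ½·(-40/7 − 429/7 + 51) = -8, so the B-coordinate is 2/7.
[ABP] = ½·((-1)·(-1−(-16/7)) + 7·(-16/7−5) + (33/7)·(5−(-1))) = ½·(-9/7 − 51 + 198/7) = -12, so the C-coordinate is 3/7.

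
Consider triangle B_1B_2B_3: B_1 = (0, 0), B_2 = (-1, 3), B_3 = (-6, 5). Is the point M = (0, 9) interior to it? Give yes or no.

no

Barycentric coordinates of M: (-32/13, 54/13, -9/13).
The three coordinates are negative, positive, negative; a point is interior exactly when all three are positive.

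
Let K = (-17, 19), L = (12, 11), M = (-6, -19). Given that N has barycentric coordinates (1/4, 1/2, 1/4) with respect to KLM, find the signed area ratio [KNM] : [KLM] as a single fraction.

1/2

The signed ratio [KNM]/[KLM] equals the barycentric coordinate of N at vertex L, which is 1/2.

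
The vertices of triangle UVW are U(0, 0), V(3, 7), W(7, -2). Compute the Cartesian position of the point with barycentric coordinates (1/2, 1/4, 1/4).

P = (1/2)·U + (1/4)·V + (1/4)·W.
x-coordinate: (1/2)·0 + (1/4)·3 + (1/4)·7 = 5/2.
y-coordinate: (1/2)·0 + (1/4)·7 + (1/4)·(-2) = 5/4.

(5/2, 5/4)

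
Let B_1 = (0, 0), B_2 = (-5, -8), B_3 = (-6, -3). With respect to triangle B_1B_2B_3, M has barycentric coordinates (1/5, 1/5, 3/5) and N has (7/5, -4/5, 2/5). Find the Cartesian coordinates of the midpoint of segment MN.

Barycentric coordinates of the midpoint are the average: (4/5, -3/10, 1/2).
Converting: (4/5)·B_1 + (-3/10)·B_2 + (1/2)·B_3 = (-3/2, 9/10).

(-3/2, 9/10)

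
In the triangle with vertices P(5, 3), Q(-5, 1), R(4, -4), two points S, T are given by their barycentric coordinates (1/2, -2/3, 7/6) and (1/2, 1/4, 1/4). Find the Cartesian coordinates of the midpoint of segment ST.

(51/8, -37/24)

Barycentric coordinates of the midpoint are the average: (1/2, -5/24, 17/24).
Converting: (1/2)·P + (-5/24)·Q + (17/24)·R = (51/8, -37/24).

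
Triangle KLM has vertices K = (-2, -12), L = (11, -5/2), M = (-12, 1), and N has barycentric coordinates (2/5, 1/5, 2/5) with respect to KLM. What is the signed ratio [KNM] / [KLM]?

1/5

The signed ratio [KNM]/[KLM] equals the barycentric coordinate of N at vertex L, which is 1/5.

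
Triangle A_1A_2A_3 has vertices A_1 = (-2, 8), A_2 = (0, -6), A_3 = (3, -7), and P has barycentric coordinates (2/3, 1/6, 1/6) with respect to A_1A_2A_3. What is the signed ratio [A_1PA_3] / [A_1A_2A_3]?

1/6

The signed ratio [A_1PA_3]/[A_1A_2A_3] equals the barycentric coordinate of P at vertex A_2, which is 1/6.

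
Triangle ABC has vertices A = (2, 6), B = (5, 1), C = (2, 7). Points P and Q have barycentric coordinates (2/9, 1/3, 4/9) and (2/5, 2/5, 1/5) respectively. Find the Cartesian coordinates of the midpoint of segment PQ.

(31/10, 202/45)

Barycentric coordinates of the midpoint are the average: (14/45, 11/30, 29/90).
Converting: (14/45)·A + (11/30)·B + (29/90)·C = (31/10, 202/45).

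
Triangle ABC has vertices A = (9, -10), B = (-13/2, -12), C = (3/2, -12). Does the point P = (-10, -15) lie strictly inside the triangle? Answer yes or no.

Barycentric coordinates of P: (-3/2, 1/32, 79/32).
The three coordinates are negative, positive, positive; a point is interior exactly when all three are positive.

no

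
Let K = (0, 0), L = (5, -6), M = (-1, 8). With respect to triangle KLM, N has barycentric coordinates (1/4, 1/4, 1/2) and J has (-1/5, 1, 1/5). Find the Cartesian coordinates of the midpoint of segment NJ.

Barycentric coordinates of the midpoint are the average: (1/40, 5/8, 7/20).
Converting: (1/40)·K + (5/8)·L + (7/20)·M = (111/40, -19/20).

(111/40, -19/20)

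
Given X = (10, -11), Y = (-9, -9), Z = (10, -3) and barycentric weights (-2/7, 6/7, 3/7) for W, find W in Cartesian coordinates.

W = (-2/7)·X + (6/7)·Y + (3/7)·Z.
x-coordinate: (-2/7)·10 + (6/7)·(-9) + (3/7)·10 = -44/7.
y-coordinate: (-2/7)·(-11) + (6/7)·(-9) + (3/7)·(-3) = -41/7.

(-44/7, -41/7)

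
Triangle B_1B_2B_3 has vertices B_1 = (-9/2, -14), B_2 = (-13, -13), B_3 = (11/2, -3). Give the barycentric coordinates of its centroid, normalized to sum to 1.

The centroid is the average of the vertices, so each weight is 1/3.

(1/3, 1/3, 1/3)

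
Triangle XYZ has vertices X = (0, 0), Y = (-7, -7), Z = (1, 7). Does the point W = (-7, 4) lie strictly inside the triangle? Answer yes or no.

Barycentric coordinates of W: (-44/21, 53/42, 11/6).
The three coordinates are negative, positive, positive; a point is interior exactly when all three are positive.

no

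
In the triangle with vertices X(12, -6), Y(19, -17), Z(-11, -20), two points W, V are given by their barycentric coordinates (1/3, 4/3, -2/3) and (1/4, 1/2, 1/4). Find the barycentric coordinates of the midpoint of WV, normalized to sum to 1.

Since both coordinate triples sum to 1, the midpoint's barycentrics are the componentwise average.
(1/3+1/4)/2 = 7/24; similarly 11/12 and -5/24.

(7/24, 11/12, -5/24)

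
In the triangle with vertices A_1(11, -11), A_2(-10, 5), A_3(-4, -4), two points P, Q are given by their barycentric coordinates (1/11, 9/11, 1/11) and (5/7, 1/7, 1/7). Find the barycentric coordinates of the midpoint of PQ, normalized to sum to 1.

(31/77, 37/77, 9/77)

Since both coordinate triples sum to 1, the midpoint's barycentrics are the componentwise average.
(1/11+5/7)/2 = 31/77; similarly 37/77 and 9/77.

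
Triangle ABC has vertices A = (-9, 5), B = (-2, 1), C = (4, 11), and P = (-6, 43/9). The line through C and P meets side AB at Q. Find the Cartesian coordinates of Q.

Barycentric coordinates of P with respect to ABC: (2/3, 2/9, 1/9).
On side AB the C-coordinate is zero; dropping P's C-weight 1/9 and renormalizing the remaining 2/3 : 2/9 gives weights 3/4, 1/4 on A, B.
Q = (3/4)·(-9, 5) + (1/4)·(-2, 1) = (-29/4, 4).

(-29/4, 4)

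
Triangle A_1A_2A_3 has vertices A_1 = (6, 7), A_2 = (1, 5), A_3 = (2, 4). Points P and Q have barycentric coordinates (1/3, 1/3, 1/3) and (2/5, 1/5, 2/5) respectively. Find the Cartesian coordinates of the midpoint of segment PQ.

Barycentric coordinates of the midpoint are the average: (11/30, 4/15, 11/30).
Converting: (11/30)·A_1 + (4/15)·A_2 + (11/30)·A_3 = (16/5, 161/30).

(16/5, 161/30)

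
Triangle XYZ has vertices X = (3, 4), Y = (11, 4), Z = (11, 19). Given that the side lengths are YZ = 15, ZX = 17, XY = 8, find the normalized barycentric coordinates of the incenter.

(3/8, 17/40, 1/5)

The incenter has barycentric coordinates proportional to the opposite side lengths: (15 : 17 : 8).
Normalizing by 15+17+8 = 40 gives (3/8, 17/40, 1/5).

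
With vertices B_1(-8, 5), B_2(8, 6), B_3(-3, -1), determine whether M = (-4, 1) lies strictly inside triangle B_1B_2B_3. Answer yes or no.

yes

Barycentric coordinates of M: (29/101, 4/101, 68/101).
The three coordinates are positive, positive, positive; a point is interior exactly when all three are positive.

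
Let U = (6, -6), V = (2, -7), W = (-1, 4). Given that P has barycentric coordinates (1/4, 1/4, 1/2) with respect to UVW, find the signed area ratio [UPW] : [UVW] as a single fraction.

1/4

The signed ratio [UPW]/[UVW] equals the barycentric coordinate of P at vertex V, which is 1/4.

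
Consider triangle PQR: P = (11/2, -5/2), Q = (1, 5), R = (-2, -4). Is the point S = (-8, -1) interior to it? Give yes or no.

Barycentric coordinates of S: (-1, 1/2, 3/2).
The three coordinates are negative, positive, positive; a point is interior exactly when all three are positive.

no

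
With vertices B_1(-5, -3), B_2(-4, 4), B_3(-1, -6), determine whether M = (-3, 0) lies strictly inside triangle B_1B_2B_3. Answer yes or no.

Barycentric coordinates of M: (2/31, 18/31, 11/31).
The three coordinates are positive, positive, positive; a point is interior exactly when all three are positive.

yes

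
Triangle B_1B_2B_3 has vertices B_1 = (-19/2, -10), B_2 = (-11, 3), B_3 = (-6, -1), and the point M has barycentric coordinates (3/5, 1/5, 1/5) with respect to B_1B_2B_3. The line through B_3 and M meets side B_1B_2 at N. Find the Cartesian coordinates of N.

Line B_3M meets B_1B_2 where the B_3-coordinate vanishes; zeroing M's B_3-weight and renormalizing leaves B_1, B_2-weights 3/5 : 1/5 → (3/4, 1/4).
So N = (3/4)·B_1 + (1/4)·B_2 = (-79/8, -27/4).

(-79/8, -27/4)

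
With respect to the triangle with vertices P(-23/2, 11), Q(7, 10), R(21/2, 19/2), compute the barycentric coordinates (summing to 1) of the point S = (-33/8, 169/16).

Signed area of the reference triangle: [PQR] = ½·((-23/2)·(10−(19/2)) + 7·(19/2−11) + (21/2)·(11−10)) = ½·(-23/4 − 21/2 + 21/2) = -23/8.
[SQR] = ½·((-33/8)·(10−(19/2)) + 7·(19/2−(169/16)) + (21/2)·(169/16−10)) = ½·(-33/16 − 119/16 + 189/32) = -115/64, so the P-coordinate is (-115/64)/(-23/8) = 5/8.
[PSR] = ½·((-23/2)·(169/16−(19/2)) + (-33/8)·(19/2−11) + (21/2)·(11−(169/16))) = ½·(-391/32 + 99/16 + 147/32) = -23/32, so the Q-coordinate is 1/4.
[PQS] = ½·((-23/2)·(10−(169/16)) + 7·(169/16−11) + (-33/8)·(11−10)) = ½·(207/32 − 49/16 − 33/8) = -23/64, so the R-coordinate is 1/8.

(5/8, 1/4, 1/8)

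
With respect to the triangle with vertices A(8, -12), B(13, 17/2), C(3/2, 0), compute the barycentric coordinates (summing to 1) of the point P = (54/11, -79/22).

Signed area of the reference triangle: [ABC] = ½·(8·(17/2−0) + 13·(0−(-12)) + (3/2)·(-12−(17/2))) = ½·(68 + 156 − 123/4) = 773/8.
[PBC] = ½·((54/11)·(17/2−0) + 13·(0−(-79/22)) + (3/2)·(-79/22−(17/2))) = ½·(459/11 + 1027/22 − 399/22) = 773/22, so the A-coordinate is (773/22)/(773/8) = 4/11.
[APC] = ½·(8·(-79/22−0) + (54/11)·(0−(-12)) + (3/2)·(-12−(-79/22))) = ½·(-316/11 + 648/11 − 555/44) = 773/88, so the B-coordinate is 1/11.
[ABP] = ½·(8·(17/2−(-79/22)) + 13·(-79/22−(-12)) + (54/11)·(-12−(17/2))) = ½·(1064/11 + 2405/22 − 1107/11) = 2319/44, so the C-coordinate is 6/11.

(4/11, 1/11, 6/11)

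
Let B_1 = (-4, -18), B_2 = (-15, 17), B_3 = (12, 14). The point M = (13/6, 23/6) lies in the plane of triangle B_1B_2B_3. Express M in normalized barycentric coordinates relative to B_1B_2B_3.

(1/3, 1/6, 1/2)

Signed area of the reference triangle: [B_1B_2B_3] = ½·((-4)·(17−14) + (-15)·(14−(-18)) + 12·(-18−17)) = ½·(-12 − 480 − 420) = -456.
[MB_2B_3] = ½·((13/6)·(17−14) + (-15)·(14−(23/6)) + 12·(23/6−17)) = ½·(13/2 − 305/2 − 158) = -152, so the B_1-coordinate is (-152)/(-456) = 1/3.
[B_1MB_3] = ½·((-4)·(23/6−14) + (13/6)·(14−(-18)) + 12·(-18−(23/6))) = ½·(122/3 + 208/3 − 262) = -76, so the B_2-coordinate is 1/6.
[B_1B_2M] = ½·((-4)·(17−(23/6)) + (-15)·(23/6−(-18)) + (13/6)·(-18−17)) = ½·(-158/3 − 655/2 − 455/6) = -228, so the B_3-coordinate is 1/2.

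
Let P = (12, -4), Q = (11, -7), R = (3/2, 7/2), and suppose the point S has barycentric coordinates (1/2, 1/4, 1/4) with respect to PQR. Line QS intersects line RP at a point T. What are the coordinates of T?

(17/2, -3/2)

Line QS meets RP where the Q-coordinate vanishes; zeroing S's Q-weight and renormalizing leaves R, P-weights 1/4 : 1/2 → (1/3, 2/3).
So T = (1/3)·R + (2/3)·P = (17/2, -3/2).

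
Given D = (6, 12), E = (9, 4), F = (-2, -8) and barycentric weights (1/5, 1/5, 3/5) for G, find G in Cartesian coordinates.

G = (1/5)·D + (1/5)·E + (3/5)·F.
x-coordinate: (1/5)·6 + (1/5)·9 + (3/5)·(-2) = 9/5.
y-coordinate: (1/5)·12 + (1/5)·4 + (3/5)·(-8) = -8/5.

(9/5, -8/5)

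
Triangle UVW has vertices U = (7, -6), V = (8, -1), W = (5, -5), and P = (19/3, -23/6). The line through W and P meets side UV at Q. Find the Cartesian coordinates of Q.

(23/3, -8/3)

Barycentric coordinates of P with respect to UVW: (1/6, 1/3, 1/2).
On side UV the W-coordinate is zero; dropping P's W-weight 1/2 and renormalizing the remaining 1/6 : 1/3 gives weights 1/3, 2/3 on U, V.
Q = (1/3)·(7, -6) + (2/3)·(8, -1) = (23/3, -8/3).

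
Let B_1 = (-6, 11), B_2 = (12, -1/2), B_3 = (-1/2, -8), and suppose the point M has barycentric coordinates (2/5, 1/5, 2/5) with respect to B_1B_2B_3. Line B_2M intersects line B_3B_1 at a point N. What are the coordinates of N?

Line B_2M meets B_3B_1 where the B_2-coordinate vanishes; zeroing M's B_2-weight and renormalizing leaves B_3, B_1-weights 2/5 : 2/5 → (1/2, 1/2).
So N = (1/2)·B_3 + (1/2)·B_1 = (-13/4, 3/2).

(-13/4, 3/2)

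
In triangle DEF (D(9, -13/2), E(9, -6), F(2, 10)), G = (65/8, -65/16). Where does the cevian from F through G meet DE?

(9, -85/14)

Barycentric coordinates of G with respect to DEF: (1/8, 3/4, 1/8).
On side DE the F-coordinate is zero; dropping G's F-weight 1/8 and renormalizing the remaining 1/8 : 3/4 gives weights 1/7, 6/7 on D, E.
H = (1/7)·(9, -13/2) + (6/7)·(9, -6) = (9, -85/14).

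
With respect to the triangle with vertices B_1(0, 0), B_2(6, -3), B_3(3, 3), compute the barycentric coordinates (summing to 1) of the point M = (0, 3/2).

(5/6, -1/6, 1/3)

Signed area of the reference triangle: [B_1B_2B_3] = ½·(0·(-3−3) + 6·(3−0) + 3·(0−(-3))) = ½·(0 + 18 + 9) = 27/2.
[MB_2B_3] = ½·(0·(-3−3) + 6·(3−(3/2)) + 3·(3/2−(-3))) = ½·(0 + 9 + 27/2) = 45/4, so the B_1-coordinate is (45/4)/(27/2) = 5/6.
[B_1MB_3] = ½·(0·(3/2−3) + 0·(3−0) + 3·(0−(3/2))) = ½·(0 + 0 − 9/2) = -9/4, so the B_2-coordinate is -1/6.
[B_1B_2M] = ½·(0·(-3−(3/2)) + 6·(3/2−0) + 0·(0−(-3))) = ½·(0 + 9 + 0) = 9/2, so the B_3-coordinate is 1/3.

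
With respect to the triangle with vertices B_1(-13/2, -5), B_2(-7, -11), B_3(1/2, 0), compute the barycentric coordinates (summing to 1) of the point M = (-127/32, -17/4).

Signed area of the reference triangle: [B_1B_2B_3] = ½·((-13/2)·(-11−0) + (-7)·(0−(-5)) + (1/2)·(-5−(-11))) = ½·(143/2 − 35 + 3) = 79/4.
[MB_2B_3] = ½·((-127/32)·(-11−0) + (-7)·(0−(-17/4)) + (1/2)·(-17/4−(-11))) = ½·(1397/32 − 119/4 + 27/8) = 553/64, so the B_1-coordinate is (553/64)/(79/4) = 7/16.
[B_1MB_3] = ½·((-13/2)·(-17/4−0) + (-127/32)·(0−(-5)) + (1/2)·(-5−(-17/4))) = ½·(221/8 − 635/32 − 3/8) = 237/64, so the B_2-coordinate is 3/16.
[B_1B_2M] = ½·((-13/2)·(-11−(-17/4)) + (-7)·(-17/4−(-5)) + (-127/32)·(-5−(-11))) = ½·(351/8 − 21/4 − 381/16) = 237/32, so the B_3-coordinate is 3/8.

(7/16, 3/16, 3/8)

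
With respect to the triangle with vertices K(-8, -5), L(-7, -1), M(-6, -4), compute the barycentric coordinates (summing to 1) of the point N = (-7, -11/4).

Signed area of the reference triangle: [KLM] = ½·((-8)·(-1−(-4)) + (-7)·(-4−(-5)) + (-6)·(-5−(-1))) = ½·(-24 − 7 + 24) = -7/2.
[NLM] = ½·((-7)·(-1−(-4)) + (-7)·(-4−(-11/4)) + (-6)·(-11/4−(-1))) = ½·(-21 + 35/4 + 21/2) = -7/8, so the K-coordinate is (-7/8)/(-7/2) = 1/4.
[KNM] = ½·((-8)·(-11/4−(-4)) + (-7)·(-4−(-5)) + (-6)·(-5−(-11/4))) = ½·(-10 − 7 + 27/2) = -7/4, so the L-coordinate is 1/2.
[KLN] = ½·((-8)·(-1−(-11/4)) + (-7)·(-11/4−(-5)) + (-7)·(-5−(-1))) = ½·(-14 − 63/4 + 28) = -7/8, so the M-coordinate is 1/4.
Check: 1/4 + 1/2 + 1/4 = 1.

(1/4, 1/2, 1/4)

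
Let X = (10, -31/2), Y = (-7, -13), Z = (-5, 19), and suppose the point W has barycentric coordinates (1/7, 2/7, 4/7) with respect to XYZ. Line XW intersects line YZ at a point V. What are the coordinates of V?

Line XW meets YZ where the X-coordinate vanishes; zeroing W's X-weight and renormalizing leaves Y, Z-weights 2/7 : 4/7 → (1/3, 2/3).
So V = (1/3)·Y + (2/3)·Z = (-17/3, 25/3).

(-17/3, 25/3)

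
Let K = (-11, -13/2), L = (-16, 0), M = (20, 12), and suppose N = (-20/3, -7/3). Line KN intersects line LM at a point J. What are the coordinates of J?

(2, 6)

Barycentric coordinates of N with respect to KLM: (2/3, 1/6, 1/6).
On side LM the K-coordinate is zero; dropping N's K-weight 2/3 and renormalizing the remaining 1/6 : 1/6 gives weights 1/2, 1/2 on L, M.
J = (1/2)·(-16, 0) + (1/2)·(20, 12) = (2, 6).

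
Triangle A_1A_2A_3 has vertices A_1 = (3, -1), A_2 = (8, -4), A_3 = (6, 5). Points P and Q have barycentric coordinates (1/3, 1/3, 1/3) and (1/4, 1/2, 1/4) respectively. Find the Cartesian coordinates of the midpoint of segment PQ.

(143/24, -1/2)

Barycentric coordinates of the midpoint are the average: (7/24, 5/12, 7/24).
Converting: (7/24)·A_1 + (5/12)·A_2 + (7/24)·A_3 = (143/24, -1/2).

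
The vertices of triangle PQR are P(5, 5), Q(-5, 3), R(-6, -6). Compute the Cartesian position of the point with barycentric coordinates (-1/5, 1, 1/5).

S = (-1/5)·P + 1·Q + (1/5)·R.
x-coordinate: (-1/5)·5 + 1·(-5) + (1/5)·(-6) = -36/5.
y-coordinate: (-1/5)·5 + 1·3 + (1/5)·(-6) = 4/5.

(-36/5, 4/5)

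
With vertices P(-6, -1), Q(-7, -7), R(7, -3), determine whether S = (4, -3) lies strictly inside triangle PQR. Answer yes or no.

Barycentric coordinates of S: (3/20, 3/40, 31/40).
The three coordinates are positive, positive, positive; a point is interior exactly when all three are positive.

yes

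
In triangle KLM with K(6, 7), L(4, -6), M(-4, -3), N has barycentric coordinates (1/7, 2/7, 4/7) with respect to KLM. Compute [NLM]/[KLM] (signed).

The signed ratio [NLM]/[KLM] equals the barycentric coordinate of N at vertex K, which is 1/7.

1/7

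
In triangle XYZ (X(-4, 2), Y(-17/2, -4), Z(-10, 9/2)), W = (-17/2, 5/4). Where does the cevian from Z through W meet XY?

(-7, -2)

Barycentric coordinates of W with respect to XYZ: (1/6, 1/3, 1/2).
On side XY the Z-coordinate is zero; dropping W's Z-weight 1/2 and renormalizing the remaining 1/6 : 1/3 gives weights 1/3, 2/3 on X, Y.
V = (1/3)·(-4, 2) + (2/3)·(-17/2, -4) = (-7, -2).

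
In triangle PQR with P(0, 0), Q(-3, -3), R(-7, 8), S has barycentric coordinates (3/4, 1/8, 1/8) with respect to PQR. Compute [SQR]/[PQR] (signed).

3/4

The signed ratio [SQR]/[PQR] equals the barycentric coordinate of S at vertex P, which is 3/4.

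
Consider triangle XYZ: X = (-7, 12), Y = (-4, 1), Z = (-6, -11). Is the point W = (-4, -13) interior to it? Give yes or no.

no

Barycentric coordinates of W: (-14/29, 22/29, 21/29).
The three coordinates are negative, positive, positive; a point is interior exactly when all three are positive.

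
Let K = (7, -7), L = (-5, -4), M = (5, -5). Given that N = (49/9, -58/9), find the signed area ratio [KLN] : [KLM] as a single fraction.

1/9

[KLM] = ½·(7·(-4−(-5)) + (-5)·(-5−(-7)) + 5·(-7−(-4))) = ½·(7 − 10 − 15) = -9.
[KLN] = ½·(7·(-4−(-58/9)) + (-5)·(-58/9−(-7)) + (49/9)·(-7−(-4))) = ½·(154/9 − 25/9 − 49/3) = -1, so the ratio is (-1)/(-9) = 1/9.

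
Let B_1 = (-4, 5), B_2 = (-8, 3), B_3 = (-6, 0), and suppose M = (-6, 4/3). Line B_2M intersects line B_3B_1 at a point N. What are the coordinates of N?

(-28/5, 1)

Barycentric coordinates of M with respect to B_1B_2B_3: (1/6, 1/6, 2/3).
On side B_3B_1 the B_2-coordinate is zero; dropping M's B_2-weight 1/6 and renormalizing the remaining 2/3 : 1/6 gives weights 4/5, 1/5 on B_3, B_1.
N = (4/5)·(-6, 0) + (1/5)·(-4, 5) = (-28/5, 1).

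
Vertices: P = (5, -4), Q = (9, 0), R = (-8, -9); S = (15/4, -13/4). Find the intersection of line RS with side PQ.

Barycentric coordinates of S with respect to PQR: (1/4, 1/2, 1/4).
On side PQ the R-coordinate is zero; dropping S's R-weight 1/4 and renormalizing the remaining 1/4 : 1/2 gives weights 1/3, 2/3 on P, Q.
T = (1/3)·(5, -4) + (2/3)·(9, 0) = (23/3, -4/3).

(23/3, -4/3)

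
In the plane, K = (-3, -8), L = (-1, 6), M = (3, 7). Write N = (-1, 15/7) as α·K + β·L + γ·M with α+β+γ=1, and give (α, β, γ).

(2/7, 4/7, 1/7)

Signed area of the reference triangle: [KLM] = ½·((-3)·(6−7) + (-1)·(7−(-8)) + 3·(-8−6)) = ½·(3 − 15 − 42) = -27.
[NLM] = ½·((-1)·(6−7) + (-1)·(7−(15/7)) + 3·(15/7−6)) = ½·(1 − 34/7 − 81/7) = -54/7, so the K-coordinate is (-54/7)/(-27) = 2/7.
[KNM] = ½·((-3)·(15/7−7) + (-1)·(7−(-8)) + 3·(-8−(15/7))) = ½·(102/7 − 15 − 213/7) = -108/7, so the L-coordinate is 4/7.
[KLN] = ½·((-3)·(6−(15/7)) + (-1)·(15/7−(-8)) + (-1)·(-8−6)) = ½·(-81/7 − 71/7 + 14) = -27/7, so the M-coordinate is 1/7.
Check: 2/7 + 4/7 + 1/7 = 1.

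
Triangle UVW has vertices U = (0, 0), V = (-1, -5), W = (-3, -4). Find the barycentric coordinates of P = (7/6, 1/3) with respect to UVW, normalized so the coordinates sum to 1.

Signed area of the reference triangle: [UVW] = ½·(0·(-5−(-4)) + (-1)·(-4−0) + (-3)·(0−(-5))) = ½·(0 + 4 − 15) = -11/2.
[PVW] = ½·((7/6)·(-5−(-4)) + (-1)·(-4−(1/3)) + (-3)·(1/3−(-5))) = ½·(-7/6 + 13/3 − 16) = -77/12, so the U-coordinate is (-77/12)/(-11/2) = 7/6.
[UPW] = ½·(0·(1/3−(-4)) + (7/6)·(-4−0) + (-3)·(0−(1/3))) = ½·(0 − 14/3 + 1) = -11/6, so the V-coordinate is 1/3.
[UVP] = ½·(0·(-5−(1/3)) + (-1)·(1/3−0) + (7/6)·(0−(-5))) = ½·(0 − 1/3 + 35/6) = 11/4, so the W-coordinate is -1/2.

(7/6, 1/3, -1/2)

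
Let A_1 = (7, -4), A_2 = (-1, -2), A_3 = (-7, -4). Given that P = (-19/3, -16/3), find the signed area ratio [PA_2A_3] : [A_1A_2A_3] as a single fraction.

[A_1A_2A_3] = ½·(7·(-2−(-4)) + (-1)·(-4−(-4)) + (-7)·(-4−(-2))) = ½·(14 + 0 + 14) = 14.
[PA_2A_3] = ½·((-19/3)·(-2−(-4)) + (-1)·(-4−(-16/3)) + (-7)·(-16/3−(-2))) = ½·(-38/3 − 4/3 + 70/3) = 14/3, so the ratio is (14/3)/14 = 1/3.

1/3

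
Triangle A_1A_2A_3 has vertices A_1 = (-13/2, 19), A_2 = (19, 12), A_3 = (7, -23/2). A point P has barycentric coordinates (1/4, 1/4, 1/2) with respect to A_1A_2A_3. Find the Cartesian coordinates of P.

P = (1/4)·A_1 + (1/4)·A_2 + (1/2)·A_3.
x-coordinate: (1/4)·(-13/2) + (1/4)·19 + (1/2)·7 = 53/8.
y-coordinate: (1/4)·19 + (1/4)·12 + (1/2)·(-23/2) = 2.

(53/8, 2)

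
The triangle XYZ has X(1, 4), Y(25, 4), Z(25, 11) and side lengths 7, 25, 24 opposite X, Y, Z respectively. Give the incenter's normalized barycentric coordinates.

(1/8, 25/56, 3/7)

The incenter has barycentric coordinates proportional to the opposite side lengths: (7 : 25 : 24).
Normalizing by 7+25+24 = 56 gives (1/8, 25/56, 3/7).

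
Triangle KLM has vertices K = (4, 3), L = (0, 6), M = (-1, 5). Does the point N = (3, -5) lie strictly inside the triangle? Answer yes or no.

Barycentric coordinates of N: (2, -6, 5).
The three coordinates are positive, negative, positive; a point is interior exactly when all three are positive.

no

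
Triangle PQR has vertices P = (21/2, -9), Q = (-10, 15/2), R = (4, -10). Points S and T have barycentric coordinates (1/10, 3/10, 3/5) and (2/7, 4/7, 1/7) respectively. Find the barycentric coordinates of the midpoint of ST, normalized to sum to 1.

Since both coordinate triples sum to 1, the midpoint's barycentrics are the componentwise average.
(1/10+2/7)/2 = 27/140; similarly 61/140 and 13/35.

(27/140, 61/140, 13/35)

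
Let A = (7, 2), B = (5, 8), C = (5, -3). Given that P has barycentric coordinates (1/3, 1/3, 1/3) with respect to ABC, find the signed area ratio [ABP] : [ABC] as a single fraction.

1/3

The signed ratio [ABP]/[ABC] equals the barycentric coordinate of P at vertex C, which is 1/3.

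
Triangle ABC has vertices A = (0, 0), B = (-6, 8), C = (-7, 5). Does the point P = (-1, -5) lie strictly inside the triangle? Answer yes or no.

no

Barycentric coordinates of P: (14/13, -20/13, 19/13).
The three coordinates are positive, negative, positive; a point is interior exactly when all three are positive.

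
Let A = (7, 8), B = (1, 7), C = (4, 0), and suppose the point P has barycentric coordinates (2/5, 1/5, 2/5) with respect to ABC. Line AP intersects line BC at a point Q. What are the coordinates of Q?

(3, 7/3)

Line AP meets BC where the A-coordinate vanishes; zeroing P's A-weight and renormalizing leaves B, C-weights 1/5 : 2/5 → (1/3, 2/3).
So Q = (1/3)·B + (2/3)·C = (3, 7/3).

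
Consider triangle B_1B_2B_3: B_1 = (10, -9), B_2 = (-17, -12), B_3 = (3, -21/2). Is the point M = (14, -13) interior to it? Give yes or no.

no

Barycentric coordinates of M: (-133/39, -68/39, 80/13).
The three coordinates are negative, negative, positive; a point is interior exactly when all three are positive.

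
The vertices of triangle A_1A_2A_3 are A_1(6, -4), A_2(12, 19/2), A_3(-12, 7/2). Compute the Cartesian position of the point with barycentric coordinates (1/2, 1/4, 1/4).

P = (1/2)·A_1 + (1/4)·A_2 + (1/4)·A_3.
x-coordinate: (1/2)·6 + (1/4)·12 + (1/4)·(-12) = 3.
y-coordinate: (1/2)·(-4) + (1/4)·(19/2) + (1/4)·(7/2) = 5/4.

(3, 5/4)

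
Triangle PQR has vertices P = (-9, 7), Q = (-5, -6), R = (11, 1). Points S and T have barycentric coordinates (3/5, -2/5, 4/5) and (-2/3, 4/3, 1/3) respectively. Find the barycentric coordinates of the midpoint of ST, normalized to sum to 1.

Since both coordinate triples sum to 1, the midpoint's barycentrics are the componentwise average.
(3/5+-2/3)/2 = -1/30; similarly 7/15 and 17/30.

(-1/30, 7/15, 17/30)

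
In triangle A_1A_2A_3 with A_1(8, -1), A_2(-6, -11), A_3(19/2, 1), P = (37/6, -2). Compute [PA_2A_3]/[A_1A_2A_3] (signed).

[A_1A_2A_3] = ½·(8·(-11−1) + (-6)·(1−(-1)) + (19/2)·(-1−(-11))) = ½·(-96 − 12 + 95) = -13/2.
[PA_2A_3] = ½·((37/6)·(-11−1) + (-6)·(1−(-2)) + (19/2)·(-2−(-11))) = ½·(-74 − 18 + 171/2) = -13/4, so the ratio is (-13/4)/(-13/2) = 1/2.

1/2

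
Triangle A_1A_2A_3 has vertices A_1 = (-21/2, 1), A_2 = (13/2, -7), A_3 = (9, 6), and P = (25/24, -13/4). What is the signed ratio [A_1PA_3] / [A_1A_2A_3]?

7/12

[A_1A_2A_3] = ½·((-21/2)·(-7−6) + (13/2)·(6−1) + 9·(1−(-7))) = ½·(273/2 + 65/2 + 72) = 241/2.
[A_1PA_3] = ½·((-21/2)·(-13/4−6) + (25/24)·(6−1) + 9·(1−(-13/4))) = ½·(777/8 + 125/24 + 153/4) = 1687/24, so the ratio is (1687/24)/(241/2) = 7/12.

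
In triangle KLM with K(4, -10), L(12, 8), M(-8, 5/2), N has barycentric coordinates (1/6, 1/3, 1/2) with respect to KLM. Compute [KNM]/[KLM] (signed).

The signed ratio [KNM]/[KLM] equals the barycentric coordinate of N at vertex L, which is 1/3.

1/3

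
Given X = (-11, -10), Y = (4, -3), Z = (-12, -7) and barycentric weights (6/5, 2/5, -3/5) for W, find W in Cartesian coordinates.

W = (6/5)·X + (2/5)·Y + (-3/5)·Z.
x-coordinate: (6/5)·(-11) + (2/5)·4 + (-3/5)·(-12) = -22/5.
y-coordinate: (6/5)·(-10) + (2/5)·(-3) + (-3/5)·(-7) = -9.

(-22/5, -9)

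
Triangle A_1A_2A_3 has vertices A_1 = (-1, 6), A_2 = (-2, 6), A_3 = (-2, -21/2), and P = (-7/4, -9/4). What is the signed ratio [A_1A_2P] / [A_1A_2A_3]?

[A_1A_2A_3] = ½·((-1)·(6−(-21/2)) + (-2)·(-21/2−6) + (-2)·(6−6)) = ½·(-33/2 + 33 + 0) = 33/4.
[A_1A_2P] = ½·((-1)·(6−(-9/4)) + (-2)·(-9/4−6) + (-7/4)·(6−6)) = ½·(-33/4 + 33/2 + 0) = 33/8, so the ratio is (33/8)/(33/4) = 1/2.

1/2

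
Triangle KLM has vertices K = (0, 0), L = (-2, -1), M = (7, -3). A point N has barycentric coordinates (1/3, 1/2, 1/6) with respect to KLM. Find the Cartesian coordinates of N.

N = (1/3)·K + (1/2)·L + (1/6)·M.
x-coordinate: (1/3)·0 + (1/2)·(-2) + (1/6)·7 = 1/6.
y-coordinate: (1/3)·0 + (1/2)·(-1) + (1/6)·(-3) = -1.

(1/6, -1)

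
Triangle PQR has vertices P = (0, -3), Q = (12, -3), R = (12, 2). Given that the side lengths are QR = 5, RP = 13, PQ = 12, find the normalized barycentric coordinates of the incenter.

(1/6, 13/30, 2/5)

The incenter has barycentric coordinates proportional to the opposite side lengths: (5 : 13 : 12).
Normalizing by 5+13+12 = 30 gives (1/6, 13/30, 2/5).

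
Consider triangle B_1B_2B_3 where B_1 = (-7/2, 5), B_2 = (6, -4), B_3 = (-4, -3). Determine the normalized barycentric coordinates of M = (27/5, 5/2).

Signed area of the reference triangle: [B_1B_2B_3] = ½·((-7/2)·(-4−(-3)) + 6·(-3−5) + (-4)·(5−(-4))) = ½·(7/2 − 48 − 36) = -161/4.
[MB_2B_3] = ½·((27/5)·(-4−(-3)) + 6·(-3−(5/2)) + (-4)·(5/2−(-4))) = ½·(-27/5 − 33 − 26) = -161/5, so the B_1-coordinate is (-161/5)/(-161/4) = 4/5.
[B_1MB_3] = ½·((-7/2)·(5/2−(-3)) + (27/5)·(-3−5) + (-4)·(5−(5/2))) = ½·(-77/4 − 216/5 − 10) = -1449/40, so the B_2-coordinate is 9/10.
[B_1B_2M] = ½·((-7/2)·(-4−(5/2)) + 6·(5/2−5) + (27/5)·(5−(-4))) = ½·(91/4 − 15 + 243/5) = 1127/40, so the B_3-coordinate is -7/10.
Check: 4/5 + 9/10 − 7/10 = 1.

(4/5, 9/10, -7/10)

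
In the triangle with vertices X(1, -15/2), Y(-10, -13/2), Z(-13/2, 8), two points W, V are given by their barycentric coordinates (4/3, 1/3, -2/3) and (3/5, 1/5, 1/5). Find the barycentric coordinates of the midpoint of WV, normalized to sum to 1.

(29/30, 4/15, -7/30)

Since both coordinate triples sum to 1, the midpoint's barycentrics are the componentwise average.
(4/3+3/5)/2 = 29/30; similarly 4/15 and -7/30.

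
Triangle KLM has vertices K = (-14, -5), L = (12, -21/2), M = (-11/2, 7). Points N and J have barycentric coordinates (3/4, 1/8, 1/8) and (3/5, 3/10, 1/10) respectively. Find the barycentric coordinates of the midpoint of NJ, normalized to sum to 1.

Since both coordinate triples sum to 1, the midpoint's barycentrics are the componentwise average.
(3/4+3/5)/2 = 27/40; similarly 17/80 and 9/80.

(27/40, 17/80, 9/80)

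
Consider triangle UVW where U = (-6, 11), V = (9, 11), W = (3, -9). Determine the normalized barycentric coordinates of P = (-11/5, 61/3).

(14/15, 8/15, -7/15)

Signed area of the reference triangle: [UVW] = ½·((-6)·(11−(-9)) + 9·(-9−11) + 3·(11−11)) = ½·(-120 − 180 + 0) = -150.
[PVW] = ½·((-11/5)·(11−(-9)) + 9·(-9−(61/3)) + 3·(61/3−11)) = ½·(-44 − 264 + 28) = -140, so the U-coordinate is (-140)/(-150) = 14/15.
[UPW] = ½·((-6)·(61/3−(-9)) + (-11/5)·(-9−11) + 3·(11−(61/3))) = ½·(-176 + 44 − 28) = -80, so the V-coordinate is 8/15.
[UVP] = ½·((-6)·(11−(61/3)) + 9·(61/3−11) + (-11/5)·(11−11)) = ½·(56 + 84 + 0) = 70, so the W-coordinate is -7/15.
Check: 14/15 + 8/15 − 7/15 = 1.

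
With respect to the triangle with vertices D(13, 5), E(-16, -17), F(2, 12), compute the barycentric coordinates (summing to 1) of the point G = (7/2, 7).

Signed area of the reference triangle: [DEF] = ½·(13·(-17−12) + (-16)·(12−5) + 2·(5−(-17))) = ½·(-377 − 112 + 44) = -445/2.
[GEF] = ½·((7/2)·(-17−12) + (-16)·(12−7) + 2·(7−(-17))) = ½·(-203/2 − 80 + 48) = -267/4, so the D-coordinate is (-267/4)/(-445/2) = 3/10.
[DGF] = ½·(13·(7−12) + (7/2)·(12−5) + 2·(5−7)) = ½·(-65 + 49/2 − 4) = -89/4, so the E-coordinate is 1/10.
[DEG] = ½·(13·(-17−7) + (-16)·(7−5) + (7/2)·(5−(-17))) = ½·(-312 − 32 + 77) = -267/2, so the F-coordinate is 3/5.

(3/10, 1/10, 3/5)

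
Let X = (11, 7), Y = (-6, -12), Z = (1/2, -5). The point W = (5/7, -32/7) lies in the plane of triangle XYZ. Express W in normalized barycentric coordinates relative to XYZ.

Signed area of the reference triangle: [XYZ] = ½·(11·(-12−(-5)) + (-6)·(-5−7) + (1/2)·(7−(-12))) = ½·(-77 + 72 + 19/2) = 9/4.
[WYZ] = ½·((5/7)·(-12−(-5)) + (-6)·(-5−(-32/7)) + (1/2)·(-32/7−(-12))) = ½·(-5 + 18/7 + 26/7) = 9/14, so the X-coordinate is (9/14)/(9/4) = 2/7.
[XWZ] = ½·(11·(-32/7−(-5)) + (5/7)·(-5−7) + (1/2)·(7−(-32/7))) = ½·(33/7 − 60/7 + 81/14) = 27/28, so the Y-coordinate is 3/7.
[XYW] = ½·(11·(-12−(-32/7)) + (-6)·(-32/7−7) + (5/7)·(7−(-12))) = ½·(-572/7 + 486/7 + 95/7) = 9/14, so the Z-coordinate is 2/7.

(2/7, 3/7, 2/7)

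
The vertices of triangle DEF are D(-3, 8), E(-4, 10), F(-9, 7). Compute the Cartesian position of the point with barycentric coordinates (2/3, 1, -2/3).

G = (2/3)·D + 1·E + (-2/3)·F.
x-coordinate: (2/3)·(-3) + 1·(-4) + (-2/3)·(-9) = 0.
y-coordinate: (2/3)·8 + 1·10 + (-2/3)·7 = 32/3.

(0, 32/3)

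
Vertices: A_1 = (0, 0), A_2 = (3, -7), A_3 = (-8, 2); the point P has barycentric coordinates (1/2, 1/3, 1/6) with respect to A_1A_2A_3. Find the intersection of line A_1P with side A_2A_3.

Line A_1P meets A_2A_3 where the A_1-coordinate vanishes; zeroing P's A_1-weight and renormalizing leaves A_2, A_3-weights 1/3 : 1/6 → (2/3, 1/3).
So Q = (2/3)·A_2 + (1/3)·A_3 = (-2/3, -4).

(-2/3, -4)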